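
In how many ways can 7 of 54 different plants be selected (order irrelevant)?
C(54,7) = 54!/(7!×47!) = 177100560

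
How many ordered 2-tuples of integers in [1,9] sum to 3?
Coefficient of x^3 in (x + x² + ... + x^9)^2. By inclusion-exclusion on dice exceeding 9: Σ_j (-1)^j C(2,j)·C(3-1-9j, 1) = C(2,0)·C(2,1) = 1·2 = 2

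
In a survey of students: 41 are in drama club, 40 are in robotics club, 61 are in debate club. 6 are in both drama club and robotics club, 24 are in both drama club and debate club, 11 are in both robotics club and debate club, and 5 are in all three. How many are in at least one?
|A∪B∪C| = 41+40+61-6-24-11+5 = 106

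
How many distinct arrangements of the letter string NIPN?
4! / (1! × 1! × 2!) = 12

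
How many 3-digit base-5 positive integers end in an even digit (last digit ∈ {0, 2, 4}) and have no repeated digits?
Last∈{0,2,4}. Last=0: 12. Last nonzero: 2×3×P(3,1) = 18. Total = 30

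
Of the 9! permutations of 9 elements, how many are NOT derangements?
Complement of the derangements. !9 = Σ_{j=0}^{9} (-1)^j·9!/j! = 362880 - 362880 + 181440 - 60480 + 15120 - 3024 + 504 - 72 + 9 - 1 = 133496. 9! - !9 = 362880 - 133496 = 229384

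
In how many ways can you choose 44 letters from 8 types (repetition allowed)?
C(44+8-1, 8-1) = C(51, 7) = 115775100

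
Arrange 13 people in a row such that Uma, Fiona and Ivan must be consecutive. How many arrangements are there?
Treat the 3 as one block: (13-3+1)! × 3! = 39916800 × 6 = 239500800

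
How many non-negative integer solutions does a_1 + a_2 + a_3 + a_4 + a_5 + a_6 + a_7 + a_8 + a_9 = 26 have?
C(26+9-1, 9-1) = C(34, 8) = 18156204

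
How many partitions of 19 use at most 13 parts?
By conjugation, equals partitions of 19 into parts ≤ 13. Let r_j(i) = number of partitions of i into parts ≤ j, for i = 0..19. r_1(i) = 1 for all i; r_j(i) = r_{j-1}(i) + r_j(i-j). Rows j = 2..13: ≤2: 1 1 2 2 3 3 4 4 5 5 6 6 7 7 8 8 9 9 10 10; ≤3: 1 1 2 3 4 5 7 8 10 12 14 16 19 21 24 27 30 33 37 40; ≤4: 1 1 2 3 5 6 9 11 15 18 23 27 34 39 47 54 64 72 84 94; ≤5: 1 1 2 3 5 7 10 13 18 23 30 37 47 57 70 84 101 119 141 164; ≤6: 1 1 2 3 5 7 11 14 20 26 35 44 58 71 90 110 136 163 199 235; ≤7: 1 1 2 3 5 7 11 15 21 28 38 49 65 82 105 131 164 201 248 300; ≤8: 1 1 2 3 5 7 11 15 22 29 40 52 70 89 116 146 186 230 288 352; ≤9: 1 1 2 3 5 7 11 15 22 30 41 54 73 94 123 157 201 252 318 393; ≤10: 1 1 2 3 5 7 11 15 22 30 42 55 75 97 128 164 212 267 340 423; ≤11: 1 1 2 3 5 7 11 15 22 30 42 56 76 99 131 169 219 278 355 445; ≤12: 1 1 2 3 5 7 11 15 22 30 42 56 77 100 133 172 224 285 366 460; ≤13: 1 1 2 3 5 7 11 15 22 30 42 56 77 101 134 174 227 290 373 471. r_13(19) = 471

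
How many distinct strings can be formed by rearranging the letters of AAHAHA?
6! / (4! × 2!) = 15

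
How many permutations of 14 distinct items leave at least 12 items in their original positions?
Exactly j fixed points: C(14,j)·!(14-j); sum over j ≥ 12 (derangement numbers via !m = (m-1)·(!(m-1) + !(m-2)): !0..!2 = 1, 0, 1). Σ_{j=12}^{14} C(14,j)·!(14-j) = C(14,12)·!2 + C(14,13)·!1 + C(14,14)·!0 = 91·1 + 14·0 + 1·1 = 92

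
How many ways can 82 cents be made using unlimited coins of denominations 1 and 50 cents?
Coefficient of x^82 in 1/(1-x^1) · 1/(1-x^50). Use j coins of 50 for j = 0..⌊82/50⌋ = 1, the rest in 1s: 1 + 1 = 2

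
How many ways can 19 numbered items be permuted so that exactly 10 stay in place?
Choose the 10 fixed points C(19,10) = 92378, derange the rest: !9 = Σ_{j=0}^{9} (-1)^j·9!/j! = 362880 - 362880 + 181440 - 60480 + 15120 - 3024 + 504 - 72 + 9 - 1 = 133496. Product = 92378 × 133496 = 12332093488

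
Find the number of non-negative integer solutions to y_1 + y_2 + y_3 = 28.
C(28+3-1, 3-1) = C(30, 2) = 435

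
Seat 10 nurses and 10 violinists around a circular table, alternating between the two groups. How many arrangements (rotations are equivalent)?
Fix one of the nurses: (10-1)! ways for the remaining nurses, × 10! ways for the violinists = 362880 × 3628800 = 1316818944000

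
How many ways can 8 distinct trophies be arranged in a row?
8! = 40320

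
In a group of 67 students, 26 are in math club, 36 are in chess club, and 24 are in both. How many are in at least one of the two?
|A∪B| = |A| + |B| - |A∩B| = 26 + 36 - 24 = 38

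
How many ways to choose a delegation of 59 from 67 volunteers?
C(67,59) = 67!/(59!×8!) = 6522361560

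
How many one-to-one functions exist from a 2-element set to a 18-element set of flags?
P(18,2) = 18!/(18-2)! = 306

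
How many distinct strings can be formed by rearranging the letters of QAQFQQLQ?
8! / (1! × 1! × 1! × 5!) = 336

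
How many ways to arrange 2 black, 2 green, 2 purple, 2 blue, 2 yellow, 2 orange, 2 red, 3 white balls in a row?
17! / (2! × 2! × 2! × 2! × 2! × 2! × 2! × 3!) = 463134672000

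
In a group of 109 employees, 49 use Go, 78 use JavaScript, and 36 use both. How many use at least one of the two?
|A∪B| = |A| + |B| - |A∩B| = 49 + 78 - 36 = 91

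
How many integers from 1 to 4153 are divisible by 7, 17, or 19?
⌊4153/7⌋+⌊4153/17⌋+⌊4153/19⌋ - ⌊4153/119⌋-⌊4153/133⌋-⌊4153/323⌋ + ⌊4153/2261⌋ = 593+244+218 - 34-31-12 + 1 = 979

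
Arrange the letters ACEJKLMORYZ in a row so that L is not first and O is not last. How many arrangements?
By inclusion-exclusion: 11! - 2×(11-1)! + (11-2)! = 39916800 - 7257600 + 362880 = 33022080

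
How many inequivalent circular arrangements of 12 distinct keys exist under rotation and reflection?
(12-1)!/2 = 39916800/2 = 19958400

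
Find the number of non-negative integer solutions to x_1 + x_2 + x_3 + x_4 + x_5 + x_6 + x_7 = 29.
C(29+7-1, 7-1) = C(35, 6) = 1623160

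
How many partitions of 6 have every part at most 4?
Let r_j(i) = number of partitions of i into parts ≤ j, for i = 0..6. r_1(i) = 1 for all i; r_j(i) = r_{j-1}(i) + r_j(i-j). Rows j = 2..4: ≤2: 1 1 2 2 3 3 4; ≤3: 1 1 2 3 4 5 7; ≤4: 1 1 2 3 5 6 9. r_4(6) = 9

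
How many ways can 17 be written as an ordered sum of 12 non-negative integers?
C(17+12-1, 12-1) = C(28, 11) = 21474180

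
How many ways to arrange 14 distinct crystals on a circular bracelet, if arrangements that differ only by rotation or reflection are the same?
(14-1)!/2 = 6227020800/2 = 3113510400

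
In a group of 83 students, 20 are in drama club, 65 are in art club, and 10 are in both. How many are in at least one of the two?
|A∪B| = |A| + |B| - |A∩B| = 20 + 65 - 10 = 75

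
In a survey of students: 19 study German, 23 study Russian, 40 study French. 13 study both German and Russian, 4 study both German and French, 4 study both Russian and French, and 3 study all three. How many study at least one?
|A∪B∪C| = 19+23+40-13-4-4+3 = 64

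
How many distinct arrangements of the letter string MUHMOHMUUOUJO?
13! / (3! × 3! × 4! × 1! × 2!) = 3603600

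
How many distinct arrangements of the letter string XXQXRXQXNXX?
11! / (1! × 2! × 1! × 7!) = 3960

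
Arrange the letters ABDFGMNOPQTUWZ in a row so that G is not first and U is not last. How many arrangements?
By inclusion-exclusion: 14! - 2×(14-1)! + (14-2)! = 87178291200 - 12454041600 + 479001600 = 75203251200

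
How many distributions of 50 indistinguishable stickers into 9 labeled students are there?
C(50+9-1, 9-1) = C(58, 8) = 1916797311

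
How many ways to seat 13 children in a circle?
Circular: fix one position, arrange the rest. (13-1)! = 479001600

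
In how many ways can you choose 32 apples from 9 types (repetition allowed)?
C(32+9-1, 9-1) = C(40, 8) = 76904685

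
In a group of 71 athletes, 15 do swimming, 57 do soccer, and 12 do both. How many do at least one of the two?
|A∪B| = |A| + |B| - |A∩B| = 15 + 57 - 12 = 60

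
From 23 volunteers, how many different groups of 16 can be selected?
C(23,16) = 23!/(16!×7!) = 245157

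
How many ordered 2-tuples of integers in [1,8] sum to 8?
Coefficient of x^8 in (x + x² + ... + x^8)^2. By inclusion-exclusion on dice exceeding 8: Σ_j (-1)^j C(2,j)·C(8-1-8j, 1) = C(2,0)·C(7,1) = 1·7 = 7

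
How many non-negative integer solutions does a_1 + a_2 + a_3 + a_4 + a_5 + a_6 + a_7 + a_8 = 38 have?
C(38+8-1, 8-1) = C(45, 7) = 45379620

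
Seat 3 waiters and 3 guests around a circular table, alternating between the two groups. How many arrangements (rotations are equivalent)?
Fix one of the waiters: (3-1)! ways for the remaining waiters, × 3! ways for the guests = 2 × 6 = 12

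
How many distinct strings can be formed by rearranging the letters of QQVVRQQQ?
8! / (1! × 2! × 5!) = 168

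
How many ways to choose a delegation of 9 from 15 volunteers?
C(15,9) = 15!/(9!×6!) = 5005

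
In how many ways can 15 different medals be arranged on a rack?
15! = 1307674368000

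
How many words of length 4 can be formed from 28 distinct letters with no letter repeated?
P(28,4) = 28!/(28-4)! = 491400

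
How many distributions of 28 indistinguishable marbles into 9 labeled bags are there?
C(28+9-1, 9-1) = C(36, 8) = 30260340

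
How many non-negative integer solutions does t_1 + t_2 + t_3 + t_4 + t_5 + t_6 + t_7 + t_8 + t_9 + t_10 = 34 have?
C(34+10-1, 10-1) = C(43, 9) = 563921995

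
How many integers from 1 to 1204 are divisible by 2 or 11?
⌊1204/2⌋ + ⌊1204/11⌋ - ⌊1204/22⌋ = 602 + 109 - 54 = 657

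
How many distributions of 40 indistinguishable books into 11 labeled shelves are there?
C(40+11-1, 11-1) = C(50, 10) = 10272278170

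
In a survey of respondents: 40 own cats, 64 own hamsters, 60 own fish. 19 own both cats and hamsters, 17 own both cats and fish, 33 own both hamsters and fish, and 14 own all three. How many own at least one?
|A∪B∪C| = 40+64+60-19-17-33+14 = 109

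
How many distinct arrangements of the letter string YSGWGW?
6! / (1! × 2! × 1! × 2!) = 180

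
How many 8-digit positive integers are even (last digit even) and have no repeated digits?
Last∈{0,2,4,6,8}. Last=0: 181440. Last nonzero: 4×8×P(8,6) = 645120. Total = 826560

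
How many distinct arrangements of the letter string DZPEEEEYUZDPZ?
13! / (1! × 4! × 1! × 2! × 3! × 2!) = 10810800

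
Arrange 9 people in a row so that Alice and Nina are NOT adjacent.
Total - adjacent = 9! - (9-1)!×2 = 362880 - 80640 = 282240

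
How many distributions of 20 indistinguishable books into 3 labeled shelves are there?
C(20+3-1, 3-1) = C(22, 2) = 231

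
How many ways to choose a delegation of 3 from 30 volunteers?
C(30,3) = 30!/(3!×27!) = 4060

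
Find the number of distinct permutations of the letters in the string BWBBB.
5! / (1! × 4!) = 5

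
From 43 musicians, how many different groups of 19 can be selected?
C(43,19) = 43!/(19!×24!) = 800472431850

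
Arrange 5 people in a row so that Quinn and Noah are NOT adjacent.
Total - adjacent = 5! - (5-1)!×2 = 120 - 48 = 72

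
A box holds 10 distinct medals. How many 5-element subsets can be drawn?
C(10,5) = 10!/(5!×5!) = 252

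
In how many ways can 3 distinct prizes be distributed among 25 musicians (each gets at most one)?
P(25,3) = 25!/(25-3)! = 13800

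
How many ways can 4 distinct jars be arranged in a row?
4! = 24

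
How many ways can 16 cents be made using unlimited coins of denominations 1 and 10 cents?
Coefficient of x^16 in 1/(1-x^1) · 1/(1-x^10). Use j coins of 10 for j = 0..⌊16/10⌋ = 1, the rest in 1s: 1 + 1 = 2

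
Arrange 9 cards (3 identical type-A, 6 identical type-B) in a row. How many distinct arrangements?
9! / (3! × 6!) = 84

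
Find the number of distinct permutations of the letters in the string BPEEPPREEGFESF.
14! / (1! × 1! × 2! × 1! × 3! × 1! × 5!) = 60540480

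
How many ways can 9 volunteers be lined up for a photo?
9! = 362880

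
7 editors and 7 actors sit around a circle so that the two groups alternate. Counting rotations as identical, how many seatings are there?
Fix one of the editors: (7-1)! ways for the remaining editors, × 7! ways for the actors = 720 × 5040 = 3628800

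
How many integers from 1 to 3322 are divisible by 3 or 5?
⌊3322/3⌋ + ⌊3322/5⌋ - ⌊3322/15⌋ = 1107 + 664 - 221 = 1550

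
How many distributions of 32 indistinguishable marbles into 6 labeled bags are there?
C(32+6-1, 6-1) = C(37, 5) = 435897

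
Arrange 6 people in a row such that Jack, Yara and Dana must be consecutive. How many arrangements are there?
Treat the 3 as one block: (6-3+1)! × 3! = 24 × 6 = 144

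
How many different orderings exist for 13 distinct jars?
13! = 6227020800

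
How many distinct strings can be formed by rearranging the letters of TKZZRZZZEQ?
10! / (1! × 1! × 1! × 5! × 1! × 1!) = 30240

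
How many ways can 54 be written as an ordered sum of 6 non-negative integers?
C(54+6-1, 6-1) = C(59, 5) = 5006386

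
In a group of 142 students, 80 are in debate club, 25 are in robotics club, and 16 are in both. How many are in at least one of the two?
|A∪B| = |A| + |B| - |A∩B| = 80 + 25 - 16 = 89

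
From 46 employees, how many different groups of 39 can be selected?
C(46,39) = 46!/(39!×7!) = 53524680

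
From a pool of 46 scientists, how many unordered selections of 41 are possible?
C(46,41) = 46!/(41!×5!) = 1370754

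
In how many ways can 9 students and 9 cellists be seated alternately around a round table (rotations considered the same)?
Fix one of the students: (9-1)! ways for the remaining students, × 9! ways for the cellists = 40320 × 362880 = 14631321600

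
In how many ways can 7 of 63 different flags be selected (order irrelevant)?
C(63,7) = 63!/(7!×56!) = 553270671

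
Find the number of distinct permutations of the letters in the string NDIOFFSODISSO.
13! / (3! × 3! × 2! × 2! × 2! × 1!) = 21621600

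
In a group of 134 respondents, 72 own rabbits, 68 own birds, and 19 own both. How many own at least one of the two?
|A∪B| = |A| + |B| - |A∩B| = 72 + 68 - 19 = 121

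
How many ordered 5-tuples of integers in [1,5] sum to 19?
Coefficient of x^19 in (x + x² + ... + x^5)^5. By inclusion-exclusion on dice exceeding 5: Σ_j (-1)^j C(5,j)·C(19-1-5j, 4) = C(5,0)·C(18,4) - C(5,1)·C(13,4) + C(5,2)·C(8,4) = 1·3060 - 5·715 + 10·70 = 185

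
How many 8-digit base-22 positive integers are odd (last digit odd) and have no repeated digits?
Last∈{1,3,5,7,9,11,13,15,17,19,21}. Last=0: 0. Last nonzero: 11×20×P(20,6) = 6139584000. Total = 6139584000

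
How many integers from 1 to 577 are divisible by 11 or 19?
⌊577/11⌋ + ⌊577/19⌋ - ⌊577/209⌋ = 52 + 30 - 2 = 80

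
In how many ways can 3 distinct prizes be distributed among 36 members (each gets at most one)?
P(36,3) = 36!/(36-3)! = 42840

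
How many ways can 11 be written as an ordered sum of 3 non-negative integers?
C(11+3-1, 3-1) = C(13, 2) = 78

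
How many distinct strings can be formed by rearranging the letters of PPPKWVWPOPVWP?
13! / (3! × 2! × 6! × 1! × 1!) = 720720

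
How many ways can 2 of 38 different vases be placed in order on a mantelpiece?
P(38,2) = 38!/(38-2)! = 1406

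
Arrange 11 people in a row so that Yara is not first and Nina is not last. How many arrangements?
By inclusion-exclusion: 11! - 2×(11-1)! + (11-2)! = 39916800 - 7257600 + 362880 = 33022080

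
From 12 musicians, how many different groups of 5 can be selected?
C(12,5) = 12!/(5!×7!) = 792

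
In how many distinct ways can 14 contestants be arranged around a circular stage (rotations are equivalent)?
Circular: fix one position, arrange the rest. (14-1)! = 6227020800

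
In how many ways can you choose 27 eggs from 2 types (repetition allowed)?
C(27+2-1, 2-1) = C(28, 1) = 28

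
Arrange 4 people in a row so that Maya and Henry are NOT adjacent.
Total - adjacent = 4! - (4-1)!×2 = 24 - 12 = 12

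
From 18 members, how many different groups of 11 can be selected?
C(18,11) = 18!/(11!×7!) = 31824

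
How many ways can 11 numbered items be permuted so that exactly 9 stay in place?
Choose the 9 fixed points C(11,9) = 55, derange the rest: !2 = Σ_{j=0}^{2} (-1)^j·2!/j! = 2 - 2 + 1 = 1. Product = 55 × 1 = 55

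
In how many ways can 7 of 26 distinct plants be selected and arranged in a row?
P(26,7) = 26!/(26-7)! = 3315312000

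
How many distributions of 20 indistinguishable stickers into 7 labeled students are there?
C(20+7-1, 7-1) = C(26, 6) = 230230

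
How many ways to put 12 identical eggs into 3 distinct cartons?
C(12+3-1, 3-1) = C(14, 2) = 91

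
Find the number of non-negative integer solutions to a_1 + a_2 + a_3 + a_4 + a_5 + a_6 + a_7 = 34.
C(34+7-1, 7-1) = C(40, 6) = 3838380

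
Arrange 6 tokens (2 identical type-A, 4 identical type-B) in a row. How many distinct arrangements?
6! / (2! × 4!) = 15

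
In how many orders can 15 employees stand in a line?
15! = 1307674368000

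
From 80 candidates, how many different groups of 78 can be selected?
C(80,78) = 80!/(78!×2!) = 3160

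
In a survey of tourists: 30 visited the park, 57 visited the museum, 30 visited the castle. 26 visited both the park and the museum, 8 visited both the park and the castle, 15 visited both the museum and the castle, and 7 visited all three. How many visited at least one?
|A∪B∪C| = 30+57+30-26-8-15+7 = 75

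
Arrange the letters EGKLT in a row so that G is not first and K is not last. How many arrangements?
By inclusion-exclusion: 5! - 2×(5-1)! + (5-2)! = 120 - 48 + 6 = 78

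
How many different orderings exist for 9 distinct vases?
9! = 362880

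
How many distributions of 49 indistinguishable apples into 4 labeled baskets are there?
C(49+4-1, 4-1) = C(52, 3) = 22100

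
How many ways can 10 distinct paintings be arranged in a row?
10! = 3628800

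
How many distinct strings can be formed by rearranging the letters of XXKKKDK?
7! / (2! × 1! × 4!) = 105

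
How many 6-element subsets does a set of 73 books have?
C(73,6) = 73!/(6!×67!) = 170230452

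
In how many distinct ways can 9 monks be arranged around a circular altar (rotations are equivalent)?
Circular: fix one position, arrange the rest. (9-1)! = 40320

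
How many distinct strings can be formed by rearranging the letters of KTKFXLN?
7! / (1! × 1! × 1! × 2! × 1! × 1!) = 2520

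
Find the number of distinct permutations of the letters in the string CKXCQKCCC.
9! / (1! × 5! × 2! × 1!) = 1512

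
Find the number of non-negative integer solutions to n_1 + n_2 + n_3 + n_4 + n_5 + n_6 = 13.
C(13+6-1, 6-1) = C(18, 5) = 8568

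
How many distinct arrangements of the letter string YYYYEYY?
7! / (6! × 1!) = 7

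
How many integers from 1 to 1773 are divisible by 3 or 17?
⌊1773/3⌋ + ⌊1773/17⌋ - ⌊1773/51⌋ = 591 + 104 - 34 = 661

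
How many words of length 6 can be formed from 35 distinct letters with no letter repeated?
P(35,6) = 35!/(35-6)! = 1168675200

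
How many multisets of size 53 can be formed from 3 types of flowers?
C(53+3-1, 3-1) = C(55, 2) = 1485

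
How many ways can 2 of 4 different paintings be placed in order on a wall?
P(4,2) = 4!/(4-2)! = 12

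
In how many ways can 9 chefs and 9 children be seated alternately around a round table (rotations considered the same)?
Fix one of the chefs: (9-1)! ways for the remaining chefs, × 9! ways for the children = 40320 × 362880 = 14631321600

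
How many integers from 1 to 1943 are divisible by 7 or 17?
⌊1943/7⌋ + ⌊1943/17⌋ - ⌊1943/119⌋ = 277 + 114 - 16 = 375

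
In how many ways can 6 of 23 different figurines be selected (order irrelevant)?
C(23,6) = 23!/(6!×17!) = 100947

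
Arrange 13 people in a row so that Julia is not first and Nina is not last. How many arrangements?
By inclusion-exclusion: 13! - 2×(13-1)! + (13-2)! = 6227020800 - 958003200 + 39916800 = 5308934400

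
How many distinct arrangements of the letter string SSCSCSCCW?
9! / (4! × 4! × 1!) = 630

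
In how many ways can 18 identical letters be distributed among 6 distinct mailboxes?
C(18+6-1, 6-1) = C(23, 5) = 33649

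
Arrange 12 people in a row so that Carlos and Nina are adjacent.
Treat as block: (12-1)! × 2! = 39916800 × 2 = 79833600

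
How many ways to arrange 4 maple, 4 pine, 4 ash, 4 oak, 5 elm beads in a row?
21! / (4! × 4! × 4! × 4! × 5!) = 1283268987000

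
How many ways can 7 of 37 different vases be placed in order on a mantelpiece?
P(37,7) = 37!/(37-7)! = 51889178880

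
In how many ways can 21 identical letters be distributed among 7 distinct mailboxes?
C(21+7-1, 7-1) = C(27, 6) = 296010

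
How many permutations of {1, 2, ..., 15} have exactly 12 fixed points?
Choose the 12 fixed points C(15,12) = 455, derange the rest: !3 = Σ_{j=0}^{3} (-1)^j·3!/j! = 6 - 6 + 3 - 1 = 2. Product = 455 × 2 = 910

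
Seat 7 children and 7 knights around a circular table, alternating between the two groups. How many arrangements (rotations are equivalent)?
Fix one of the children: (7-1)! ways for the remaining children, × 7! ways for the knights = 720 × 5040 = 3628800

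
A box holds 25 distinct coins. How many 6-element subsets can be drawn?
C(25,6) = 25!/(6!×19!) = 177100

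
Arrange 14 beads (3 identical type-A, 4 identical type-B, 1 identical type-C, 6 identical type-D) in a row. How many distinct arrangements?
14! / (3! × 4! × 1! × 6!) = 840840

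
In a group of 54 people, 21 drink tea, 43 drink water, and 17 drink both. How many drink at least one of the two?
|A∪B| = |A| + |B| - |A∩B| = 21 + 43 - 17 = 47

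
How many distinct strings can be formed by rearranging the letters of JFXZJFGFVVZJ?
12! / (1! × 2! × 3! × 3! × 1! × 2!) = 3326400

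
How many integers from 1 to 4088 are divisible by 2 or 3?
⌊4088/2⌋ + ⌊4088/3⌋ - ⌊4088/6⌋ = 2044 + 1362 - 681 = 2725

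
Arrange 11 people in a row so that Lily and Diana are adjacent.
Treat as block: (11-1)! × 2! = 3628800 × 2 = 7257600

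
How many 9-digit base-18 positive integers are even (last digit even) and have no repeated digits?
Last∈{0,2,4,6,8,10,12,14,16}. Last=0: 980179200. Last nonzero: 8×16×P(16,7) = 7380172800. Total = 8360352000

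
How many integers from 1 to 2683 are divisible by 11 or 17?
⌊2683/11⌋ + ⌊2683/17⌋ - ⌊2683/187⌋ = 243 + 157 - 14 = 386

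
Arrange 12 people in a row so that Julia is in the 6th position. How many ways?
Fix one position: (12-1)! = 39916800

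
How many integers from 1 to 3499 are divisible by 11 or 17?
⌊3499/11⌋ + ⌊3499/17⌋ - ⌊3499/187⌋ = 318 + 205 - 18 = 505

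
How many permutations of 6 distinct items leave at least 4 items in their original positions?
Exactly j fixed points: C(6,j)·!(6-j); sum over j ≥ 4 (derangement numbers via !m = (m-1)·(!(m-1) + !(m-2)): !0..!2 = 1, 0, 1). Σ_{j=4}^{6} C(6,j)·!(6-j) = C(6,4)·!2 + C(6,5)·!1 + C(6,6)·!0 = 15·1 + 6·0 + 1·1 = 16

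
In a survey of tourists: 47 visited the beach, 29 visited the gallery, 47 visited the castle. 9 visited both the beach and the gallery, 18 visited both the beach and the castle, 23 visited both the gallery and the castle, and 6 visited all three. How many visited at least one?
|A∪B∪C| = 47+29+47-9-18-23+6 = 79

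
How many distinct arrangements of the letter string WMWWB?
5! / (1! × 3! × 1!) = 20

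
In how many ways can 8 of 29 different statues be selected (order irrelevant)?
C(29,8) = 29!/(8!×21!) = 4292145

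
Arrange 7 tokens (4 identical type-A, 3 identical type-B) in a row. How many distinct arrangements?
7! / (4! × 3!) = 35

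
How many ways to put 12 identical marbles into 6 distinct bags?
C(12+6-1, 6-1) = C(17, 5) = 6188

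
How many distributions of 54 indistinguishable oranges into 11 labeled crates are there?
C(54+11-1, 11-1) = C(64, 10) = 151473214816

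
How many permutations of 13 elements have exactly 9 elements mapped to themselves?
Choose the 9 fixed points C(13,9) = 715, derange the rest: !4 = Σ_{j=0}^{4} (-1)^j·4!/j! = 24 - 24 + 12 - 4 + 1 = 9. Product = 715 × 9 = 6435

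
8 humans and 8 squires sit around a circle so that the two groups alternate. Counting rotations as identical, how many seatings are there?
Fix one of the humans: (8-1)! ways for the remaining humans, × 8! ways for the squires = 5040 × 40320 = 203212800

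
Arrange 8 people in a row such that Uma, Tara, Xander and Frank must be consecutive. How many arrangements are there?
Treat the 4 as one block: (8-4+1)! × 4! = 120 × 24 = 2880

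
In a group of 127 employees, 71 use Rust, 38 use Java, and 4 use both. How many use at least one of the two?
|A∪B| = |A| + |B| - |A∩B| = 71 + 38 - 4 = 105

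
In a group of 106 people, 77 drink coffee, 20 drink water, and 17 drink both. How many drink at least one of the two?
|A∪B| = |A| + |B| - |A∩B| = 77 + 20 - 17 = 80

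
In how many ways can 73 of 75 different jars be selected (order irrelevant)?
C(75,73) = 75!/(73!×2!) = 2775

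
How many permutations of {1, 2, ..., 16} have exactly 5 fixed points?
Choose the 5 fixed points C(16,5) = 4368, derange the rest: !11 = Σ_{j=0}^{11} (-1)^j·11!/j! = 39916800 - 39916800 + 19958400 - 6652800 + 1663200 - 332640 + 55440 - 7920 + 990 - 110 + 11 - 1 = 14684570. Product = 4368 × 14684570 = 64142201760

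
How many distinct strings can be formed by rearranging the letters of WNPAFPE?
7! / (1! × 2! × 1! × 1! × 1! × 1!) = 2520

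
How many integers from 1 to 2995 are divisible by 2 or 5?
⌊2995/2⌋ + ⌊2995/5⌋ - ⌊2995/10⌋ = 1497 + 599 - 299 = 1797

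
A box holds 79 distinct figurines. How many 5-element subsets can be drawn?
C(79,5) = 79!/(5!×74!) = 22537515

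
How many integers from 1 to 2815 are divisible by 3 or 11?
⌊2815/3⌋ + ⌊2815/11⌋ - ⌊2815/33⌋ = 938 + 255 - 85 = 1108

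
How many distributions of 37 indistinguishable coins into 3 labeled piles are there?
C(37+3-1, 3-1) = C(39, 2) = 741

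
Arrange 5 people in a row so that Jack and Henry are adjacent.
Treat as block: (5-1)! × 2! = 24 × 2 = 48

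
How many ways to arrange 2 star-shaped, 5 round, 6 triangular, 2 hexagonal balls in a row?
15! / (2! × 5! × 6! × 2!) = 3783780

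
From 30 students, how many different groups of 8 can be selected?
C(30,8) = 30!/(8!×22!) = 5852925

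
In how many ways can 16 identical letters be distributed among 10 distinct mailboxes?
C(16+10-1, 10-1) = C(25, 9) = 2042975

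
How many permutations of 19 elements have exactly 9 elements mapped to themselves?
Choose the 9 fixed points C(19,9) = 92378, derange the rest: !10 = Σ_{j=0}^{10} (-1)^j·10!/j! = 3628800 - 3628800 + 1814400 - 604800 + 151200 - 30240 + 5040 - 720 + 90 - 10 + 1 = 1334961. Product = 92378 × 1334961 = 123321027258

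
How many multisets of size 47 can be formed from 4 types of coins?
C(47+4-1, 4-1) = C(50, 3) = 19600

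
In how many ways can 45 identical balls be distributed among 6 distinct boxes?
C(45+6-1, 6-1) = C(50, 5) = 2118760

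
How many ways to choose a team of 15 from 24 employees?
C(24,15) = 24!/(15!×9!) = 1307504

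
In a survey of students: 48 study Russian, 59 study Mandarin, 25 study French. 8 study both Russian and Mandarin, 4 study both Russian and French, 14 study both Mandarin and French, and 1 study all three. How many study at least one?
|A∪B∪C| = 48+59+25-8-4-14+1 = 107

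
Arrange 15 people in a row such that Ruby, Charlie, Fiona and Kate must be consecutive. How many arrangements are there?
Treat the 4 as one block: (15-4+1)! × 4! = 479001600 × 24 = 11496038400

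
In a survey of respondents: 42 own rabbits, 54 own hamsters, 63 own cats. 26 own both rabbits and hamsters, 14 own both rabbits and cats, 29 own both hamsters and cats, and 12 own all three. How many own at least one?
|A∪B∪C| = 42+54+63-26-14-29+12 = 102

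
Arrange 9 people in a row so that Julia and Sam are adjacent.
Treat as block: (9-1)! × 2! = 40320 × 2 = 80640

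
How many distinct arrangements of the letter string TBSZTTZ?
7! / (3! × 1! × 1! × 2!) = 420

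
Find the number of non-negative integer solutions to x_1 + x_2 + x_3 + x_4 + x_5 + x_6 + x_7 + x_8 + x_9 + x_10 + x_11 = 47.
C(47+11-1, 11-1) = C(57, 10) = 43183019880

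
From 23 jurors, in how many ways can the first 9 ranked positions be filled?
P(23,9) = 23!/(23-9)! = 296541907200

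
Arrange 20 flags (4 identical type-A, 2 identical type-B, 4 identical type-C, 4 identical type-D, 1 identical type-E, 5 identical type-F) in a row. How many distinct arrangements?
20! / (4! × 2! × 4! × 4! × 1! × 5!) = 733296564000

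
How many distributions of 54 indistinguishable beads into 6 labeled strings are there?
C(54+6-1, 6-1) = C(59, 5) = 5006386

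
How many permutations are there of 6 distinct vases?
6! = 720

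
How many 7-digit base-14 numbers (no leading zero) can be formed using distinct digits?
First digit: 13 choices (nonzero). Then descending: 13 × 13 × 12 × 11 × 10 × 9 × 8 = 16061760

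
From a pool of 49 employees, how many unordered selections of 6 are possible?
C(49,6) = 49!/(6!×43!) = 13983816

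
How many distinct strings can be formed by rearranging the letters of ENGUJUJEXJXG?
12! / (2! × 2! × 2! × 1! × 2! × 3!) = 4989600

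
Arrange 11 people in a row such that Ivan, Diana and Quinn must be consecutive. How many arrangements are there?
Treat the 3 as one block: (11-3+1)! × 3! = 362880 × 6 = 2177280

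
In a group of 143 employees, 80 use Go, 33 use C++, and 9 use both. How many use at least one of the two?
|A∪B| = |A| + |B| - |A∩B| = 80 + 33 - 9 = 104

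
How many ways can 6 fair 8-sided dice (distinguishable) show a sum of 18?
Coefficient of x^18 in (x + x² + ... + x^8)^6. By inclusion-exclusion on dice exceeding 8: Σ_j (-1)^j C(6,j)·C(18-1-8j, 5) = C(6,0)·C(17,5) - C(6,1)·C(9,5) = 1·6188 - 6·126 = 5432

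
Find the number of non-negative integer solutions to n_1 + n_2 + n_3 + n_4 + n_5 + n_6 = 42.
C(42+6-1, 6-1) = C(47, 5) = 1533939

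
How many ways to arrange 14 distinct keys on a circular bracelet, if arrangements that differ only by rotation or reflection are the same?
(14-1)!/2 = 6227020800/2 = 3113510400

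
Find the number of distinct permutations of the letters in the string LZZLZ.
5! / (2! × 3!) = 10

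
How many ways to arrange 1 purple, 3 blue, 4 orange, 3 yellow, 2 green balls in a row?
13! / (1! × 3! × 4! × 3! × 2!) = 3603600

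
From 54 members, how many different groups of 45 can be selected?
C(54,45) = 54!/(45!×9!) = 5317936260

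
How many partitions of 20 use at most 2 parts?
By conjugation, equals partitions of 20 into parts ≤ 2. Let r_j(i) = number of partitions of i into parts ≤ j, for i = 0..20. r_1(i) = 1 for all i; r_j(i) = r_{j-1}(i) + r_j(i-j). Rows j = 2..2: ≤2: 1 1 2 2 3 3 4 4 5 5 6 6 7 7 8 8 9 9 10 10 11. r_2(20) = 11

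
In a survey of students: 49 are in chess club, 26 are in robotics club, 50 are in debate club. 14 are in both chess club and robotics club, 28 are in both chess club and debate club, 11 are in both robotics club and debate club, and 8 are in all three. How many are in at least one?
|A∪B∪C| = 49+26+50-14-28-11+8 = 80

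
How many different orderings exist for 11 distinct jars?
11! = 39916800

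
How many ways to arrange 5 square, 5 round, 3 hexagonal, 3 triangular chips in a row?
16! / (5! × 5! × 3! × 3!) = 40360320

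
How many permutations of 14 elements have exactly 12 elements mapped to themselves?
Choose the 12 fixed points C(14,12) = 91, derange the rest: !2 = Σ_{j=0}^{2} (-1)^j·2!/j! = 2 - 2 + 1 = 1. Product = 91 × 1 = 91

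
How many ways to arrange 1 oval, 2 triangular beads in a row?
3! / (1! × 2!) = 3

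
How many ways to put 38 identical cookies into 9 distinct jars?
C(38+9-1, 9-1) = C(46, 8) = 260932815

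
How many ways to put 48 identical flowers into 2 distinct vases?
C(48+2-1, 2-1) = C(49, 1) = 49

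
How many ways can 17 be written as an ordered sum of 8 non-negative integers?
C(17+8-1, 8-1) = C(24, 7) = 346104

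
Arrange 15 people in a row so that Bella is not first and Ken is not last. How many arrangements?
By inclusion-exclusion: 15! - 2×(15-1)! + (15-2)! = 1307674368000 - 174356582400 + 6227020800 = 1139544806400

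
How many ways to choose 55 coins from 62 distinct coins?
C(62,55) = 62!/(55!×7!) = 491796152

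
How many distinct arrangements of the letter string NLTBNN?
6! / (3! × 1! × 1! × 1!) = 120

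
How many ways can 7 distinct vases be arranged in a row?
7! = 5040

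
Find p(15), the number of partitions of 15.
Pentagonal recurrence p(n) = p(n-1) + p(n-2) - p(n-5) - p(n-7) + p(n-12) + p(n-15) - ... gives p(0..14) = 1, 1, 2, 3, 5, 7, 11, 15, 22, 30, 42, 56, 77, 101, 135. p(15) = p(14) + p(13) - p(10) - p(8) + p(3) + p(0) = 135 + 101 - 42 - 22 + 3 + 1 = 176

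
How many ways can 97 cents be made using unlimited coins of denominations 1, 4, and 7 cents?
Coefficient of x^97 in 1/(1-x^1) · 1/(1-x^4) · 1/(1-x^7). Case on j = number of 7-cent coins (j = 0..13); remainder r = 97 - 7j is made from {1,4} in ⌊r/4⌋+1 ways. r = 97, 90, 83, 76, 69, 62, 55, 48, 41, 34, 27, 20, 13, 6 → 25 + 23 + 21 + 20 + 18 + 16 + 14 + 13 + 11 + 9 + 7 + 6 + 4 + 2 = 189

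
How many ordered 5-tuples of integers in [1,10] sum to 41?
Coefficient of x^41 in (x + x² + ... + x^10)^5. By inclusion-exclusion on dice exceeding 10: Σ_j (-1)^j C(5,j)·C(41-1-10j, 4) = C(5,0)·C(40,4) - C(5,1)·C(30,4) + C(5,2)·C(20,4) - C(5,3)·C(10,4) = 1·91390 - 5·27405 + 10·4845 - 10·210 = 715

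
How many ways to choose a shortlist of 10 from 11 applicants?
C(11,10) = 11!/(10!×1!) = 11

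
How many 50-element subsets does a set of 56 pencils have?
C(56,50) = 56!/(50!×6!) = 32468436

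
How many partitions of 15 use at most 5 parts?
By conjugation, equals partitions of 15 into parts ≤ 5. Let r_j(i) = number of partitions of i into parts ≤ j, for i = 0..15. r_1(i) = 1 for all i; r_j(i) = r_{j-1}(i) + r_j(i-j). Rows j = 2..5: ≤2: 1 1 2 2 3 3 4 4 5 5 6 6 7 7 8 8; ≤3: 1 1 2 3 4 5 7 8 10 12 14 16 19 21 24 27; ≤4: 1 1 2 3 5 6 9 11 15 18 23 27 34 39 47 54; ≤5: 1 1 2 3 5 7 10 13 18 23 30 37 47 57 70 84. r_5(15) = 84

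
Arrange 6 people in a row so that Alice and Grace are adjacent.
Treat as block: (6-1)! × 2! = 120 × 2 = 240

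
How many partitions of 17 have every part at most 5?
Let r_j(i) = number of partitions of i into parts ≤ j, for i = 0..17. r_1(i) = 1 for all i; r_j(i) = r_{j-1}(i) + r_j(i-j). Rows j = 2..5: ≤2: 1 1 2 2 3 3 4 4 5 5 6 6 7 7 8 8 9 9; ≤3: 1 1 2 3 4 5 7 8 10 12 14 16 19 21 24 27 30 33; ≤4: 1 1 2 3 5 6 9 11 15 18 23 27 34 39 47 54 64 72; ≤5: 1 1 2 3 5 7 10 13 18 23 30 37 47 57 70 84 101 119. r_5(17) = 119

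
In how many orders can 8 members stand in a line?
8! = 40320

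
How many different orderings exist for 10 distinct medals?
10! = 3628800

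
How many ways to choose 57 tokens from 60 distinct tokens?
C(60,57) = 60!/(57!×3!) = 34220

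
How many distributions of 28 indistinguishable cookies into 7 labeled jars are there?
C(28+7-1, 7-1) = C(34, 6) = 1344904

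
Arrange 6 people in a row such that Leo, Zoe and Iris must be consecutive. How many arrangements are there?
Treat the 3 as one block: (6-3+1)! × 3! = 24 × 6 = 144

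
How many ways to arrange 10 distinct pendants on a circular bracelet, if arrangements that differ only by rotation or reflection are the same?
(10-1)!/2 = 362880/2 = 181440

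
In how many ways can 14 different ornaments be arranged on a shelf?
14! = 87178291200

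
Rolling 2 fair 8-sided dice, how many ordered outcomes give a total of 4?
Coefficient of x^4 in (x + x² + ... + x^8)^2. By inclusion-exclusion on dice exceeding 8: Σ_j (-1)^j C(2,j)·C(4-1-8j, 1) = C(2,0)·C(3,1) = 1·3 = 3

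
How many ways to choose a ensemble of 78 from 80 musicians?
C(80,78) = 80!/(78!×2!) = 3160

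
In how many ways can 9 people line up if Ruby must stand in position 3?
Fix one position: (9-1)! = 40320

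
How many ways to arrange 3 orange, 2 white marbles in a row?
5! / (3! × 2!) = 10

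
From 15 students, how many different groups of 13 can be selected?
C(15,13) = 15!/(13!×2!) = 105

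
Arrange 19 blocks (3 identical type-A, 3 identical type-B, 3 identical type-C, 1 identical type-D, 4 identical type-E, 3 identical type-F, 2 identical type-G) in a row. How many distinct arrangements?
19! / (3! × 3! × 3! × 1! × 4! × 3! × 2!) = 1955457504000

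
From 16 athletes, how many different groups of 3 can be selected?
C(16,3) = 16!/(3!×13!) = 560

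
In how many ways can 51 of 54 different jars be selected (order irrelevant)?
C(54,51) = 54!/(51!×3!) = 24804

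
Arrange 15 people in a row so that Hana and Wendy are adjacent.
Treat as block: (15-1)! × 2! = 87178291200 × 2 = 174356582400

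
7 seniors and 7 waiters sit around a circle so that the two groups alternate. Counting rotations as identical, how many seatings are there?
Fix one of the seniors: (7-1)! ways for the remaining seniors, × 7! ways for the waiters = 720 × 5040 = 3628800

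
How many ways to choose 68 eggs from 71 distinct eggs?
C(71,68) = 71!/(68!×3!) = 57155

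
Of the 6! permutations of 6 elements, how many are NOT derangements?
Complement of the derangements. !6 = Σ_{j=0}^{6} (-1)^j·6!/j! = 720 - 720 + 360 - 120 + 30 - 6 + 1 = 265. 6! - !6 = 720 - 265 = 455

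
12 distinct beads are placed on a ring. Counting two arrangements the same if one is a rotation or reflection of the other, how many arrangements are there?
(12-1)!/2 = 39916800/2 = 19958400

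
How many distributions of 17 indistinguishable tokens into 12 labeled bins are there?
C(17+12-1, 12-1) = C(28, 11) = 21474180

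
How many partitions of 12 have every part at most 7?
Let r_j(i) = number of partitions of i into parts ≤ j, for i = 0..12. r_1(i) = 1 for all i; r_j(i) = r_{j-1}(i) + r_j(i-j). Rows j = 2..7: ≤2: 1 1 2 2 3 3 4 4 5 5 6 6 7; ≤3: 1 1 2 3 4 5 7 8 10 12 14 16 19; ≤4: 1 1 2 3 5 6 9 11 15 18 23 27 34; ≤5: 1 1 2 3 5 7 10 13 18 23 30 37 47; ≤6: 1 1 2 3 5 7 11 14 20 26 35 44 58; ≤7: 1 1 2 3 5 7 11 15 21 28 38 49 65. r_7(12) = 65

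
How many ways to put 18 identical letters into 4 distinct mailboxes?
C(18+4-1, 4-1) = C(21, 3) = 1330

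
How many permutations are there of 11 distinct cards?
11! = 39916800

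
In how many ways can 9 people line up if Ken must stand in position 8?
Fix one position: (9-1)! = 40320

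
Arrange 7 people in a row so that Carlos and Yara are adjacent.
Treat as block: (7-1)! × 2! = 720 × 2 = 1440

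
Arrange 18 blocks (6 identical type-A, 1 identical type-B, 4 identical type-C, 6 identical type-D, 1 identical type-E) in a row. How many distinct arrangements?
18! / (6! × 1! × 4! × 6! × 1!) = 514594080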